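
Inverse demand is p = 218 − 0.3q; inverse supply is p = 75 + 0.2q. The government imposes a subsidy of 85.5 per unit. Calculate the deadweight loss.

Competitive equilibrium: 218 − 0.3q = 75 + 0.2q → q* = 286, p* = 132.2.
The subsidy lowers effective supply by 85.5: p = 0.2q − 10.5.
New quantity: 218 − 0.3q = 0.2q − 10.5 → q' = 457.
Overproduction Δq = 457 − 286 = 171; wedge = subsidy = 85.5.
Deadweight loss = ½ × 171 × 85.5 = 7310.25.

7310.25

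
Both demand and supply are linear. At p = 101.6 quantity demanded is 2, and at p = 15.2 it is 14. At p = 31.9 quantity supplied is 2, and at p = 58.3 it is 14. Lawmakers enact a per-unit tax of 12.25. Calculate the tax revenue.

99.37

Demand slope = (15.2 − 101.6)/(14 − 2) = −7.2, so p = 116 − 7.2q.
Supply slope = (58.3 − 31.9)/(14 − 2) = 2.2, so p = 27.5 + 2.2q.
Competitive equilibrium: 116 − 7.2q = 27.5 + 2.2q → q* = 9.4149, p* = 48.2128.
With the tax, the buyer price exceeds the seller price by 12.25: (116 − 7.2q) − (27.5 + 2.2q) = 12.25 → q' = 8.1117.
Tax revenue = 12.25 × 8.1117 = 99.37.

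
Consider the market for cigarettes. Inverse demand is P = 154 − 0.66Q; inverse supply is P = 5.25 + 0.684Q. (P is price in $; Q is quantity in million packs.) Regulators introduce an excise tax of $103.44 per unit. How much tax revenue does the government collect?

$3487.25 million

Competitive equilibrium: 154 − 0.66Q = 5.25 + 0.684Q → Q* = 110.6771, P* = 80.9531.
With the tax, the buyer price exceeds the seller price by 103.44: (154 − 0.66Q) − (5.25 + 0.684Q) = 103.44 → Q' = 33.7128.
Tax revenue = 103.44 × 33.7128 = $3487.25 million.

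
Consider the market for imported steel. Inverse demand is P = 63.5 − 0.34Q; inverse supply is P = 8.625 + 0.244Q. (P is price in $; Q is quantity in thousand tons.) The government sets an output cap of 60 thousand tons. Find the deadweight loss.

$336.84 thousand

Competitive equilibrium: 63.5 − 0.34Q = 8.625 + 0.244Q → Q* = 93.964, P* = 31.5522.
At Q = 60: demand price = 63.5 − 0.34·60 = 43.1; supply price = 8.625 + 0.244·60 = 23.265.
ΔQ = 93.964 − 60 = 33.964; wedge = 43.1 − 23.265 = 19.835.
Deadweight loss = ½ × 33.964 × 19.835 = $336.84 thousand.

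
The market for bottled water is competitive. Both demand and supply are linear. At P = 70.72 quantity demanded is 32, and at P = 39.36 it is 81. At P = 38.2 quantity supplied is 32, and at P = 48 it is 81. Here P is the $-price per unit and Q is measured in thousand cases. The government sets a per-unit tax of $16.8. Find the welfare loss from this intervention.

$168 thousand

Demand slope = (39.36 − 70.72)/(81 − 32) = −0.64, so P = 91.2 − 0.64Q.
Supply slope = (48 − 38.2)/(81 − 32) = 0.2, so P = 31.8 + 0.2Q.
Competitive equilibrium: 91.2 − 0.64Q = 31.8 + 0.2Q → Q* = 70.7143, P* = 45.9429.
With the tax, the buyer price exceeds the seller price by 16.8: (91.2 − 0.64Q) − (31.8 + 0.2Q) = 16.8 → Q' = 50.7143.
ΔQ = 70.7143 − 50.7143 = 20; the wedge equals the tax, 16.8.
Welfare loss = ½ × 20 × 16.8 = $168 thousand.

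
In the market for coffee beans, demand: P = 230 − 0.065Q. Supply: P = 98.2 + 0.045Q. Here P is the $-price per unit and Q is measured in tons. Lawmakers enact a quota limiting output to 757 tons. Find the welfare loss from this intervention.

Competitive equilibrium: 230 − 0.065Q = 98.2 + 0.045Q → Q* = 1198.1818, P* = 152.1182.
At Q = 757: demand price = 230 − 0.065·757 = 180.795; supply price = 98.2 + 0.045·757 = 132.265.
ΔQ = 1198.1818 − 757 = 441.1818; wedge = 180.795 − 132.265 = 48.53.
Welfare loss = ½ × 441.1818 × 48.53 = $10705.28.

$10705.28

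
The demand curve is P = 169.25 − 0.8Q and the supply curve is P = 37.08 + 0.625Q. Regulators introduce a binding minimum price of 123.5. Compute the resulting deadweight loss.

901.14

Competitive equilibrium: 169.25 − 0.8Q = 37.08 + 0.625Q → Q* = 92.7509, P* = 95.0493.
At the floor P = 123.5, quantity demanded = (169.25 − 123.5)/0.8 = 57.1875.
Sellers' marginal cost at Q' = 57.1875: 37.08 + 0.625·57.1875 = 72.8222.
ΔQ = 92.7509 − 57.1875 = 35.5634; wedge = 123.5 − 72.8222 = 50.6778.
Deadweight loss = ½ × 35.5634 × 50.6778 = 901.14.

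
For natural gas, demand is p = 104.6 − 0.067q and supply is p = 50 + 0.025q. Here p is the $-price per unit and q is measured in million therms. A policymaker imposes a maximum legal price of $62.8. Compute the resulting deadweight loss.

$305.38 million

Competitive equilibrium: 104.6 − 0.067q = 50 + 0.025q → q* = 593.4783, p* = 64.837.
At the ceiling p = 62.8, quantity supplied = (62.8 − 50)/0.025 = 512.
Willingness to pay at q' = 512: 104.6 − 0.067·512 = 70.296.
Δq = 593.4783 − 512 = 81.4783; wedge = 70.296 − 62.8 = 7.496.
The triangle = ½ × 81.4783 × 7.496 = $305.38 million.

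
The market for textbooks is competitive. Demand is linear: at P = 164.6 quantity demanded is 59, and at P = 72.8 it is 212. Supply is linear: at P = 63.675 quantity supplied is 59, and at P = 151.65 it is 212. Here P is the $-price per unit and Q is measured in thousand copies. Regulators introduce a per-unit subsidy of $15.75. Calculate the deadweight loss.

Demand slope = (72.8 − 164.6)/(212 − 59) = −0.6, so P = 200 − 0.6Q.
Supply slope = (151.65 − 63.675)/(212 − 59) = 0.575, so P = 29.75 + 0.575Q.
Competitive equilibrium: 200 − 0.6Q = 29.75 + 0.575Q → Q* = 144.8936, P* = 113.0638.
The subsidy lowers effective supply by 15.75: P = 14 + 0.575Q.
New quantity: 200 − 0.6Q = 14 + 0.575Q → Q' = 158.2979.
Overproduction ΔQ = 158.2979 − 144.8936 = 13.4043; wedge = subsidy = 15.75.
Welfare loss = ½ × 13.4043 × 15.75 = $105.56 thousand.

$105.56 thousand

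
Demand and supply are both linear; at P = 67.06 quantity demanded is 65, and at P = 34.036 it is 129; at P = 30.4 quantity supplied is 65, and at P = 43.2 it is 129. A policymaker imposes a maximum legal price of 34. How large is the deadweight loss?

394.63

Demand slope = (34.036 − 67.06)/(129 − 65) = −0.516, so P = 100.6 − 0.516Q.
Supply slope = (43.2 − 30.4)/(129 − 65) = 0.2, so P = 17.4 + 0.2Q.
Competitive equilibrium: 100.6 − 0.516Q = 17.4 + 0.2Q → Q* = 116.2011, P* = 40.6402.
At the ceiling P = 34, quantity supplied = (34 − 17.4)/0.2 = 83.
Willingness to pay at Q' = 83: 100.6 − 0.516·83 = 57.772.
ΔQ = 116.2011 − 83 = 33.2011; wedge = 57.772 − 34 = 23.772.
Welfare loss = ½ × 33.2011 × 23.772 = 394.63.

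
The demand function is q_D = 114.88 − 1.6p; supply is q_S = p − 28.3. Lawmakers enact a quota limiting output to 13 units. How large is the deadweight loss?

154.04

In inverse form: demand p = 71.8 − 0.625q, supply p = 28.3 + q.
Competitive equilibrium: 71.8 − 0.625q = 28.3 + q → q* = 26.7692, p* = 55.0692.
At q = 13: demand price = 71.8 − 0.625·13 = 63.675; supply price = 28.3 + 1·13 = 41.3.
Δq = 26.7692 − 13 = 13.7692; wedge = 63.675 − 41.3 = 22.375.
Welfare loss = ½ × 13.7692 × 22.375 = 154.04.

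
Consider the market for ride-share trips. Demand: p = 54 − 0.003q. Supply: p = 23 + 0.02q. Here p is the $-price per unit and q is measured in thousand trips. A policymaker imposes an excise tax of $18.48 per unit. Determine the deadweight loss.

$7424.14 thousand

Competitive equilibrium: 54 − 0.003q = 23 + 0.02q → q* = 1347.8261, p* = 49.9565.
With the tax, the buyer price exceeds the seller price by 18.48: (54 − 0.003q) − (23 + 0.02q) = 18.48 → q' = 544.3478.
Δq = 1347.8261 − 544.3478 = 803.4783; the wedge equals the tax, 18.48.
Deadweight loss = ½ × 803.4783 × 18.48 = $7424.14 thousand.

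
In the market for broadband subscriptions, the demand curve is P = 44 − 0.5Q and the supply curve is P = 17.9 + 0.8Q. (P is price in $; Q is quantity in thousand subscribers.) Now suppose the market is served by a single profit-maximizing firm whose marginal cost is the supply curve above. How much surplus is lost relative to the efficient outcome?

$20.22 thousand

Competitive equilibrium: 44 − 0.5Q = 17.9 + 0.8Q → Q* = 20.0769, P* = 33.9615.
Marginal revenue: MR = 44 − Q. Set MR = MC: 44 − Q = 17.9 + 0.8Q → Q_m = 14.5.
Price P_m = 44 − 0.5·14.5 = 36.75; MC(Q_m) = 17.9 + 0.8·14.5 = 29.5.
Competitive Q* = 20.0769, so ΔQ = 5.5769; wedge = 36.75 − 29.5 = 7.25.
Welfare loss = ½ × 5.5769 × 7.25 = $20.22 thousand.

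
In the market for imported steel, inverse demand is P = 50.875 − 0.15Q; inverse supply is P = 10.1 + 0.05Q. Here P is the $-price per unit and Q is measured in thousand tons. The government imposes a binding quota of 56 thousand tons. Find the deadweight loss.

Competitive equilibrium: 50.875 − 0.15Q = 10.1 + 0.05Q → Q* = 203.875, P* = 20.2938.
At Q = 56: demand price = 50.875 − 0.15·56 = 42.475; supply price = 10.1 + 0.05·56 = 12.9.
ΔQ = 203.875 − 56 = 147.875; wedge = 42.475 − 12.9 = 29.575.
Deadweight loss = ½ × 147.875 × 29.575 = $2186.70 thousand.

$2186.70 thousand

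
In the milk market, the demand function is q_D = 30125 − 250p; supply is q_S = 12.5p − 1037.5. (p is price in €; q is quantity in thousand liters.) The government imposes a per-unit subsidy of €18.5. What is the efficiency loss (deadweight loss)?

€2037.20 thousand

In inverse form: demand p = 120.5 − 0.004q, supply p = 83 + 0.08q.
Competitive equilibrium: 120.5 − 0.004q = 83 + 0.08q → q* = 446.4286, p* = 118.7143.
The subsidy lowers effective supply by 18.5: p = 64.5 + 0.08q.
New quantity: 120.5 − 0.004q = 64.5 + 0.08q → q' = 666.6667.
Overproduction Δq = 666.6667 − 446.4286 = 220.2381; wedge = subsidy = 18.5.
Welfare loss = ½ × 220.2381 × 18.5 = €2037.20 thousand.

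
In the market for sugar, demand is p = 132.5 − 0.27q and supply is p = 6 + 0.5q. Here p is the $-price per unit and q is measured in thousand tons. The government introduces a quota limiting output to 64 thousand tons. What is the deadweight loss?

Competitive equilibrium: 132.5 − 0.27q = 6 + 0.5q → q* = 164.2857, p* = 88.1429.
At q = 64: demand price = 132.5 − 0.27·64 = 115.22; supply price = 6 + 0.5·64 = 38.
Δq = 164.2857 − 64 = 100.2857; wedge = 115.22 − 38 = 77.22.
Deadweight loss = ½ × 100.2857 × 77.22 = $3872.03 thousand.

$3872.03 thousand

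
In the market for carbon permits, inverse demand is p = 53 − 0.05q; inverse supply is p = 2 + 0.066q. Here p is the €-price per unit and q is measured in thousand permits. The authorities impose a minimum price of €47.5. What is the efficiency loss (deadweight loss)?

€6303.01 thousand

Competitive equilibrium: 53 − 0.05q = 2 + 0.066q → q* = 439.6552, p* = 31.0172.
At the floor p = 47.5, quantity demanded = (53 − 47.5)/0.05 = 110.
Sellers' marginal cost at q' = 110: 2 + 0.066·110 = 9.26.
Δq = 439.6552 − 110 = 329.6552; wedge = 47.5 − 9.26 = 38.24.
Welfare loss = ½ × 329.6552 × 38.24 = €6303.01 thousand.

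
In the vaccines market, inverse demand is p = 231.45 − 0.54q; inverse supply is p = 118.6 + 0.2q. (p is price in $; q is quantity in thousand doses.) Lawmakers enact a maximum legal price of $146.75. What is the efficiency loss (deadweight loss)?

Competitive equilibrium: 231.45 − 0.54q = 118.6 + 0.2q → q* = 152.5, p* = 149.1.
At the ceiling p = 146.75, quantity supplied = (146.75 − 118.6)/0.2 = 140.75.
Willingness to pay at q' = 140.75: 231.45 − 0.54·140.75 = 155.445.
Δq = 152.5 − 140.75 = 11.75; wedge = 155.445 − 146.75 = 8.695.
The triangle = ½ × 11.75 × 8.695 = $51.08 thousand.

$51.08 thousand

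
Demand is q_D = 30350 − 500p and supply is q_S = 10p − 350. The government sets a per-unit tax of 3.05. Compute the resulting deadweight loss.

45.60

In inverse form: demand p = 60.7 − 0.002q, supply p = 35 + 0.1q.
Competitive equilibrium: 60.7 − 0.002q = 35 + 0.1q → q* = 251.9608, p* = 60.1961.
With the tax, the buyer price exceeds the seller price by 3.05: (60.7 − 0.002q) − (35 + 0.1q) = 3.05 → q' = 222.0588.
Δq = 251.9608 − 222.0588 = 29.902; the wedge equals the tax, 3.05.
Welfare loss = ½ × 29.902 × 3.05 = 45.60.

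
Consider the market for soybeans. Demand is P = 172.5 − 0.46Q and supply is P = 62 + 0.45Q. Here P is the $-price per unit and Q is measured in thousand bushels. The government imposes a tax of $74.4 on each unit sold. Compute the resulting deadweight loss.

$3041.41 thousand

Competitive equilibrium: 172.5 − 0.46Q = 62 + 0.45Q → Q* = 121.4286, P* = 116.6429.
With the tax, the buyer price exceeds the seller price by 74.4: (172.5 − 0.46Q) − (62 + 0.45Q) = 74.4 → Q' = 39.6703.
ΔQ = 121.4286 − 39.6703 = 81.7583; the wedge equals the tax, 74.4.
The triangle = ½ × 81.7583 × 74.4 = $3041.41 thousand.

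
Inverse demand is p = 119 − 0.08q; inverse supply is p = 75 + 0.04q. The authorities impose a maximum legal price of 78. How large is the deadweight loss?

Competitive equilibrium: 119 − 0.08q = 75 + 0.04q → q* = 366.6667, p* = 89.6667.
At the ceiling p = 78, quantity supplied = (78 − 75)/0.04 = 75.
Willingness to pay at q' = 75: 119 − 0.08·75 = 113.
Δq = 366.6667 − 75 = 291.6667; wedge = 113 − 78 = 35.
Welfare loss = ½ × 291.6667 × 35 = 5104.17.

5104.17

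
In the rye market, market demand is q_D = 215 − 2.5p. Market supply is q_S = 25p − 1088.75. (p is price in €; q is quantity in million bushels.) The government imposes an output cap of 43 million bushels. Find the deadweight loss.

€629.16 million

In inverse form: demand p = 86 − 0.4q, supply p = 43.55 + 0.04q.
Competitive equilibrium: 86 − 0.4q = 43.55 + 0.04q → q* = 96.4773, p* = 47.4091.
At q = 43: demand price = 86 − 0.4·43 = 68.8; supply price = 43.55 + 0.04·43 = 45.27.
Δq = 96.4773 − 43 = 53.4773; wedge = 68.8 − 45.27 = 23.53.
The triangle = ½ × 53.4773 × 23.53 = €629.16 million.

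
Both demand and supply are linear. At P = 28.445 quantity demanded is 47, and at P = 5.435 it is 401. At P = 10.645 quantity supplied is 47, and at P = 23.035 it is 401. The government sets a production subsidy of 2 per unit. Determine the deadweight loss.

20

Demand slope = (5.435 − 28.445)/(401 − 47) = −0.065, so P = 31.5 − 0.065Q.
Supply slope = (23.035 − 10.645)/(401 − 47) = 0.035, so P = 9 + 0.035Q.
Competitive equilibrium: 31.5 − 0.065Q = 9 + 0.035Q → Q* = 225, P* = 16.875.
The subsidy lowers effective supply by 2: P = 7 + 0.035Q.
New quantity: 31.5 − 0.065Q = 7 + 0.035Q → Q' = 245.
Overproduction ΔQ = 245 − 225 = 20; wedge = subsidy = 2.
The triangle = ½ × 20 × 2 = 20.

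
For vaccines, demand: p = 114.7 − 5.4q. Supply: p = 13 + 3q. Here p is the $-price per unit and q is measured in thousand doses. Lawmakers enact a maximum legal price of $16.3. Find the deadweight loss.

Competitive equilibrium: 114.7 − 5.4q = 13 + 3q → q* = 12.1071, p* = 49.3214.
At the ceiling p = 16.3, quantity supplied = (16.3 − 13)/3 = 1.1.
Willingness to pay at q' = 1.1: 114.7 − 5.4·1.1 = 108.76.
Δq = 12.1071 − 1.1 = 11.0071; wedge = 108.76 − 16.3 = 92.46.
Welfare loss = ½ × 11.0071 × 92.46 = $508.86 thousand.

$508.86 thousand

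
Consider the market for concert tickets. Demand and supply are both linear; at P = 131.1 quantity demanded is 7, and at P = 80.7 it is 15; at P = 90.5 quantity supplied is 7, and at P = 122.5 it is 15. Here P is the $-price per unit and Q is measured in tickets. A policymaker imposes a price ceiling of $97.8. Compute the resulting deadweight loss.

Demand slope = (80.7 − 131.1)/(15 − 7) = −6.3, so P = 175.2 − 6.3Q.
Supply slope = (122.5 − 90.5)/(15 − 7) = 4, so P = 62.5 + 4Q.
Competitive equilibrium: 175.2 − 6.3Q = 62.5 + 4Q → Q* = 10.94175, P* = 106.26699.
At the ceiling P = 97.8, quantity supplied = (97.8 − 62.5)/4 = 8.825.
Willingness to pay at Q' = 8.825: 175.2 − 6.3·8.825 = 119.6025.
ΔQ = 10.94175 − 8.825 = 2.11675; wedge = 119.6025 − 97.8 = 21.8025.
Welfare loss = ½ × 2.11675 × 21.8025 = $23.08.

$23.08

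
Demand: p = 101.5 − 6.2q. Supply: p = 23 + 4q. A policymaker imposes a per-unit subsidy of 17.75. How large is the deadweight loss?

15.44

Competitive equilibrium: 101.5 − 6.2q = 23 + 4q → q* = 7.6961, p* = 53.7843.
The subsidy lowers effective supply by 17.75: p = 5.25 + 4q.
New quantity: 101.5 − 6.2q = 5.25 + 4q → q' = 9.4363.
Overproduction Δq = 9.4363 − 7.6961 = 1.7402; wedge = subsidy = 17.75.
Deadweight loss = ½ × 1.7402 × 17.75 = 15.44.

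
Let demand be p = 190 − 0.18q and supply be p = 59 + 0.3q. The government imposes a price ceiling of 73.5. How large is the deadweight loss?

12105.04

Competitive equilibrium: 190 − 0.18q = 59 + 0.3q → q* = 272.91667, p* = 140.875.
At the ceiling p = 73.5, quantity supplied = (73.5 − 59)/0.3 = 48.33333.
Willingness to pay at q' = 48.33333: 190 − 0.18·48.33333 = 181.3.
Δq = 272.91667 − 48.33333 = 224.58334; wedge = 181.3 − 73.5 = 107.8.
The triangle = ½ × 224.58334 × 107.8 = 12105.04.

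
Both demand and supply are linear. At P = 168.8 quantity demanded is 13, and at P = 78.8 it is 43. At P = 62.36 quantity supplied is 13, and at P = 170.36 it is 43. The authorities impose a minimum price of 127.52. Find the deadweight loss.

Demand slope = (78.8 − 168.8)/(43 − 13) = −3, so P = 207.8 − 3Q.
Supply slope = (170.36 − 62.36)/(43 − 13) = 3.6, so P = 15.56 + 3.6Q.
Competitive equilibrium: 207.8 − 3Q = 15.56 + 3.6Q → Q* = 29.1273, P* = 120.4182.
At the floor P = 127.52, quantity demanded = (207.8 − 127.52)/3 = 26.76.
Sellers' marginal cost at Q' = 26.76: 15.56 + 3.6·26.76 = 111.896.
ΔQ = 29.1273 − 26.76 = 2.3673; wedge = 127.52 − 111.896 = 15.624.
Welfare loss = ½ × 2.3673 × 15.624 = 18.49.

18.49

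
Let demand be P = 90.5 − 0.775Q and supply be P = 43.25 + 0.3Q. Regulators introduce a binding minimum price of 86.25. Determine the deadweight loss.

795.45

Competitive equilibrium: 90.5 − 0.775Q = 43.25 + 0.3Q → Q* = 43.9535, P* = 56.436.
At the floor P = 86.25, quantity demanded = (90.5 − 86.25)/0.775 = 5.4839.
Sellers' marginal cost at Q' = 5.4839: 43.25 + 0.3·5.4839 = 44.8952.
ΔQ = 43.9535 − 5.4839 = 38.4696; wedge = 86.25 − 44.8952 = 41.3548.
The triangle = ½ × 38.4696 × 41.3548 = 795.45.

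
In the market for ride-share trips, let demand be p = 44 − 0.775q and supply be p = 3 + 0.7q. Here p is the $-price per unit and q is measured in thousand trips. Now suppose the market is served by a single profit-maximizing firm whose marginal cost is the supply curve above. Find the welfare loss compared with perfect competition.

Competitive equilibrium: 44 − 0.775q = 3 + 0.7q → q* = 27.7966, p* = 22.4576.
Marginal revenue: MR = 44 − 1.55q. Set MR = MC: 44 − 1.55q = 3 + 0.7q → q_m = 18.2222.
Price p_m = 44 − 0.775·18.2222 = 29.8778; MC(q_m) = 3 + 0.7·18.2222 = 15.7555.
Competitive q* = 27.7966, so Δq = 9.5744; wedge = 29.8778 − 15.7555 = 14.1223.
Deadweight loss = ½ × 9.5744 × 14.1223 = $67.61 thousand.

$67.61 thousand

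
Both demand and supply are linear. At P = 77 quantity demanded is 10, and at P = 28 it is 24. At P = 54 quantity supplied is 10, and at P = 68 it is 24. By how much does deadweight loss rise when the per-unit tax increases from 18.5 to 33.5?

86.67

Demand slope = (28 − 77)/(24 − 10) = −3.5, so P = 112 − 3.5Q.
Supply slope = (68 − 54)/(24 − 10) = 1, so P = 44 + Q.
Competitive equilibrium: 112 − 3.5Q = 44 + Q → Q* = 15.1111, P* = 59.1111.
For a per-unit tax t: ΔQ = t/4.5, so DWL = ½·t·(t/4.5) = t²/9.
At t = 18.5: DWL = 38.028. At t = 33.5: DWL = 124.694.
Increase = 124.694 − 38.028 = 86.67.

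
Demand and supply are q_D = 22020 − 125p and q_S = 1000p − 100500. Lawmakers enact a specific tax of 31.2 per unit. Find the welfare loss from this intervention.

In inverse form: demand p = 176.16 − 0.008q, supply p = 100.5 + 0.001q.
Competitive equilibrium: 176.16 − 0.008q = 100.5 + 0.001q → q* = 8406.6667, p* = 108.9067.
With the tax, the buyer price exceeds the seller price by 31.2: (176.16 − 0.008q) − (100.5 + 0.001q) = 31.2 → q' = 4940.
Δq = 8406.6667 − 4940 = 3466.6667; the wedge equals the tax, 31.2.
The triangle = ½ × 3466.6667 × 31.2 = 54080.

54080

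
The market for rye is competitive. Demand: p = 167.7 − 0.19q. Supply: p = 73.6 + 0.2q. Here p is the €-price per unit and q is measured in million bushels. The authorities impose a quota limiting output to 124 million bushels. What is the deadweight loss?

€2682.24 million

Competitive equilibrium: 167.7 − 0.19q = 73.6 + 0.2q → q* = 241.2821, p* = 121.8564.
At q = 124: demand price = 167.7 − 0.19·124 = 144.14; supply price = 73.6 + 0.2·124 = 98.4.
Δq = 241.2821 − 124 = 117.2821; wedge = 144.14 − 98.4 = 45.74.
DWL = ½ × 117.2821 × 45.74 = €2682.24 million.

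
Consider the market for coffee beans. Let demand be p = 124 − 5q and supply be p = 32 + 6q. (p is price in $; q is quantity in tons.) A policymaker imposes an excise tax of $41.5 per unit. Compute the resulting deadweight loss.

$78.28

Competitive equilibrium: 124 − 5q = 32 + 6q → q* = 8.3636, p* = 82.1818.
With the tax, the buyer price exceeds the seller price by 41.5: (124 − 5q) − (32 + 6q) = 41.5 → q' = 4.5909.
Δq = 8.3636 − 4.5909 = 3.7727; the wedge equals the tax, 41.5.
Deadweight loss = ½ × 3.7727 × 41.5 = $78.28.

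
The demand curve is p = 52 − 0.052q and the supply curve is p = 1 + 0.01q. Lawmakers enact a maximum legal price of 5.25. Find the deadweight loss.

Competitive equilibrium: 52 − 0.052q = 1 + 0.01q → q* = 822.5806, p* = 9.2258.
At the ceiling p = 5.25, quantity supplied = (5.25 − 1)/0.01 = 425.
Willingness to pay at q' = 425: 52 − 0.052·425 = 29.9.
Δq = 822.5806 − 425 = 397.5806; wedge = 29.9 − 5.25 = 24.65.
Deadweight loss = ½ × 397.5806 × 24.65 = 4900.18.

4900.18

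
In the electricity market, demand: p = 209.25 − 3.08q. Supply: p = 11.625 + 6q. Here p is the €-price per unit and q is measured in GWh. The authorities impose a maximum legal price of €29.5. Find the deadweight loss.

€1602.18

Competitive equilibrium: 209.25 − 3.08q = 11.625 + 6q → q* = 21.7649, p* = 142.2142.
At the ceiling p = 29.5, quantity supplied = (29.5 − 11.625)/6 = 2.9792.
Willingness to pay at q' = 2.9792: 209.25 − 3.08·2.9792 = 200.0741.
Δq = 21.7649 − 2.9792 = 18.7857; wedge = 200.0741 − 29.5 = 170.5741.
Deadweight loss = ½ × 18.7857 × 170.5741 = €1602.18.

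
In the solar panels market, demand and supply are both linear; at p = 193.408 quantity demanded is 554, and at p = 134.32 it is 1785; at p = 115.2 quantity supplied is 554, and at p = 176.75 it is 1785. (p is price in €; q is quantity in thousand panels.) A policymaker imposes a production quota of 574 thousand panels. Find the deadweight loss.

Demand slope = (134.32 − 193.408)/(1785 − 554) = −0.048, so p = 220 − 0.048q.
Supply slope = (176.75 − 115.2)/(1785 − 554) = 0.05, so p = 87.5 + 0.05q.
Competitive equilibrium: 220 − 0.048q = 87.5 + 0.05q → q* = 1352.0408, p* = 155.102.
At q = 574: demand price = 220 − 0.048·574 = 192.448; supply price = 87.5 + 0.05·574 = 116.2.
Δq = 1352.0408 − 574 = 778.0408; wedge = 192.448 − 116.2 = 76.248.
The triangle = ½ × 778.0408 × 76.248 = €29662.03 thousand.

€29662.03 thousand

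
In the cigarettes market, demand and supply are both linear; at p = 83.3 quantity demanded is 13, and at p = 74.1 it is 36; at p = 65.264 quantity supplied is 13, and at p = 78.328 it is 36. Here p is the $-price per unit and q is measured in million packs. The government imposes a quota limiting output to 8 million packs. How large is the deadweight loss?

Demand slope = (74.1 − 83.3)/(36 − 13) = −0.4, so p = 88.5 − 0.4q.
Supply slope = (78.328 − 65.264)/(36 − 13) = 0.568, so p = 57.88 + 0.568q.
Competitive equilibrium: 88.5 − 0.4q = 57.88 + 0.568q → q* = 31.6322, p* = 75.8471.
At q = 8: demand price = 88.5 − 0.4·8 = 85.3; supply price = 57.88 + 0.568·8 = 62.424.
Δq = 31.6322 − 8 = 23.6322; wedge = 85.3 − 62.424 = 22.876.
The triangle = ½ × 23.6322 × 22.876 = $270.31 million.

$270.31 million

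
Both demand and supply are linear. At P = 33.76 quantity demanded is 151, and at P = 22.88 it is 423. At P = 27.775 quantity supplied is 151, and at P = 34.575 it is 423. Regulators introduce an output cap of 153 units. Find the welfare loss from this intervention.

Demand slope = (22.88 − 33.76)/(423 − 151) = −0.04, so P = 39.8 − 0.04Q.
Supply slope = (34.575 − 27.775)/(423 − 151) = 0.025, so P = 24 + 0.025Q.
Competitive equilibrium: 39.8 − 0.04Q = 24 + 0.025Q → Q* = 243.0769, P* = 30.0769.
At Q = 153: demand price = 39.8 − 0.04·153 = 33.68; supply price = 24 + 0.025·153 = 27.825.
ΔQ = 243.0769 − 153 = 90.0769; wedge = 33.68 − 27.825 = 5.855.
DWL = ½ × 90.0769 × 5.855 = 263.70.

263.70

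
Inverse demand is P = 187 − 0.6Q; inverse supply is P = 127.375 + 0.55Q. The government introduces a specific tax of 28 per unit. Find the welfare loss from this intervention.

340.87

Competitive equilibrium: 187 − 0.6Q = 127.375 + 0.55Q → Q* = 51.8478, P* = 155.8913.
With the tax, the buyer price exceeds the seller price by 28: (187 − 0.6Q) − (127.375 + 0.55Q) = 28 → Q' = 27.5.
ΔQ = 51.8478 − 27.5 = 24.3478; the wedge equals the tax, 28.
Deadweight loss = ½ × 24.3478 × 28 = 340.87.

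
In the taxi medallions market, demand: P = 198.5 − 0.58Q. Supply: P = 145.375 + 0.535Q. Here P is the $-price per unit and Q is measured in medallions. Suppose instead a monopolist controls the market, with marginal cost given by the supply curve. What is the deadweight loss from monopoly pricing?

Competitive equilibrium: 198.5 − 0.58Q = 145.375 + 0.535Q → Q* = 47.6457, P* = 170.8655.
Marginal revenue: MR = 198.5 − 1.16Q. Set MR = MC: 198.5 − 1.16Q = 145.375 + 0.535Q → Q_m = 31.3422.
Price P_m = 198.5 − 0.58·31.3422 = 180.3215; MC(Q_m) = 145.375 + 0.535·31.3422 = 162.1431.
Competitive Q* = 47.6457, so ΔQ = 16.3035; wedge = 180.3215 − 162.1431 = 18.1784.
DWL = ½ × 16.3035 × 18.1784 = $148.19.

$148.19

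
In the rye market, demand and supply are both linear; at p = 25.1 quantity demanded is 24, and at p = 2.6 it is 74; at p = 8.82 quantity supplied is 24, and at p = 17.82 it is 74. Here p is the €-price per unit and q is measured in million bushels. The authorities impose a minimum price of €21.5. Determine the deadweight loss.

€100.27 million

Demand slope = (2.6 − 25.1)/(74 − 24) = −0.45, so p = 35.9 − 0.45q.
Supply slope = (17.82 − 8.82)/(74 − 24) = 0.18, so p = 4.5 + 0.18q.
Competitive equilibrium: 35.9 − 0.45q = 4.5 + 0.18q → q* = 49.8413, p* = 13.4714.
At the floor p = 21.5, quantity demanded = (35.9 − 21.5)/0.45 = 32.
Sellers' marginal cost at q' = 32: 4.5 + 0.18·32 = 10.26.
Δq = 49.8413 − 32 = 17.8413; wedge = 21.5 − 10.26 = 11.24.
The triangle = ½ × 17.8413 × 11.24 = €100.27 million.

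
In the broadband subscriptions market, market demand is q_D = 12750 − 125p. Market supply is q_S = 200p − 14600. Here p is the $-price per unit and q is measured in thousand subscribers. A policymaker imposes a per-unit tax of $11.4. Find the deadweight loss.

$4998.46 thousand

In inverse form: demand p = 102 − 0.008q, supply p = 73 + 0.005q.
Competitive equilibrium: 102 − 0.008q = 73 + 0.005q → q* = 2230.7692, p* = 84.1538.
With the tax, the buyer price exceeds the seller price by 11.4: (102 − 0.008q) − (73 + 0.005q) = 11.4 → q' = 1353.8462.
Δq = 2230.7692 − 1353.8462 = 876.923; the wedge equals the tax, 11.4.
DWL = ½ × 876.923 × 11.4 = $4998.46 thousand.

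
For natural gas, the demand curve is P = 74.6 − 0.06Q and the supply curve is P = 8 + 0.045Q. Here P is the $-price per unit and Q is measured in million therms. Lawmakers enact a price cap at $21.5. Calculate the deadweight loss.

$5866.71 million

Competitive equilibrium: 74.6 − 0.06Q = 8 + 0.045Q → Q* = 634.2857, P* = 36.5429.
At the ceiling P = 21.5, quantity supplied = (21.5 − 8)/0.045 = 300.
Willingness to pay at Q' = 300: 74.6 − 0.06·300 = 56.6.
ΔQ = 634.2857 − 300 = 334.2857; wedge = 56.6 − 21.5 = 35.1.
The triangle = ½ × 334.2857 × 35.1 = $5866.71 million.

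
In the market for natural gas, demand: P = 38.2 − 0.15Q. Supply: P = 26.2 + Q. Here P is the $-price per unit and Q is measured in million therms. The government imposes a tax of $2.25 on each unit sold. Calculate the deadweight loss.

Competitive equilibrium: 38.2 − 0.15Q = 26.2 + Q → Q* = 10.4348, P* = 36.6348.
With the tax, the buyer price exceeds the seller price by 2.25: (38.2 − 0.15Q) − (26.2 + Q) = 2.25 → Q' = 8.4783.
ΔQ = 10.4348 − 8.4783 = 1.9565; the wedge equals the tax, 2.25.
Deadweight loss = ½ × 1.9565 × 2.25 = $2.20 million.

$2.20 million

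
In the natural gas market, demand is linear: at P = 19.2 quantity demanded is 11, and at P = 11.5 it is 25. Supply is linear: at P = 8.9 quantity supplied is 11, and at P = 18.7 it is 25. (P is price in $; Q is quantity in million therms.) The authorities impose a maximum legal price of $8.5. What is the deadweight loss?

$48.53 million

Demand slope = (11.5 − 19.2)/(25 − 11) = −0.55, so P = 25.25 − 0.55Q.
Supply slope = (18.7 − 8.9)/(25 − 11) = 0.7, so P = 1.2 + 0.7Q.
Competitive equilibrium: 25.25 − 0.55Q = 1.2 + 0.7Q → Q* = 19.24, P* = 14.668.
At the ceiling P = 8.5, quantity supplied = (8.5 − 1.2)/0.7 = 10.4286.
Willingness to pay at Q' = 10.4286: 25.25 − 0.55·10.4286 = 19.5143.
ΔQ = 19.24 − 10.4286 = 8.8114; wedge = 19.5143 − 8.5 = 11.0143.
DWL = ½ × 8.8114 × 11.0143 = $48.53 million.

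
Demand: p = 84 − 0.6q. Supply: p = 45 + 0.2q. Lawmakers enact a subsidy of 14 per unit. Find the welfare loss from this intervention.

Competitive equilibrium: 84 − 0.6q = 45 + 0.2q → q* = 48.75, p* = 54.75.
The subsidy lowers effective supply by 14: p = 31 + 0.2q.
New quantity: 84 − 0.6q = 31 + 0.2q → q' = 66.25.
Overproduction Δq = 66.25 − 48.75 = 17.5; wedge = subsidy = 14.
Deadweight loss = ½ × 17.5 × 14 = 122.50.

122.50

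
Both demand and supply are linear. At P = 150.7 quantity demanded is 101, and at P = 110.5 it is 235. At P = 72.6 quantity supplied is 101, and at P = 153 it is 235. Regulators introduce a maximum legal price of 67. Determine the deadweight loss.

Demand slope = (110.5 − 150.7)/(235 − 101) = −0.3, so P = 181 − 0.3Q.
Supply slope = (153 − 72.6)/(235 − 101) = 0.6, so P = 12 + 0.6Q.
Competitive equilibrium: 181 − 0.3Q = 12 + 0.6Q → Q* = 187.7778, P* = 124.6667.
At the ceiling P = 67, quantity supplied = (67 − 12)/0.6 = 91.6667.
Willingness to pay at Q' = 91.6667: 181 − 0.3·91.6667 = 153.5.
ΔQ = 187.7778 − 91.6667 = 96.1111; wedge = 153.5 − 67 = 86.5.
DWL = ½ × 96.1111 × 86.5 = 4156.81.

4156.81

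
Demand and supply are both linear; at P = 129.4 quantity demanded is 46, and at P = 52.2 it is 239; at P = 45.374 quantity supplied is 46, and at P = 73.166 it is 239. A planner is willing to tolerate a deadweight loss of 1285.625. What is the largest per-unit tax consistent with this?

Demand slope = (52.2 − 129.4)/(239 − 46) = −0.4, so P = 147.8 − 0.4Q.
Supply slope = (73.166 − 45.374)/(239 − 46) = 0.144, so P = 38.75 + 0.144Q.
Competitive equilibrium: 147.8 − 0.4Q = 38.75 + 0.144Q → Q* = 200.4596, P* = 67.6162.
A tax t gives ΔQ = t/0.544 and wedge t, so DWL = t²/1.088.
t²/1.088 = 1285.625 → t² = 1398.76 → t = 37.4.

37.4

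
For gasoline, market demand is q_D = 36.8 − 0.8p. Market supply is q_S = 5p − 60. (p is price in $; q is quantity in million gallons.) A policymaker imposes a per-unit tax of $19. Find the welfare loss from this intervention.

In inverse form: demand p = 46 − 1.25q, supply p = 12 + 0.2q.
Competitive equilibrium: 46 − 1.25q = 12 + 0.2q → q* = 23.4483, p* = 16.6897.
With the tax, the buyer price exceeds the seller price by 19: (46 − 1.25q) − (12 + 0.2q) = 19 → q' = 10.3448.
Δq = 23.4483 − 10.3448 = 13.1035; the wedge equals the tax, 19.
The triangle = ½ × 13.1035 × 19 = $124.48 million.

$124.48 million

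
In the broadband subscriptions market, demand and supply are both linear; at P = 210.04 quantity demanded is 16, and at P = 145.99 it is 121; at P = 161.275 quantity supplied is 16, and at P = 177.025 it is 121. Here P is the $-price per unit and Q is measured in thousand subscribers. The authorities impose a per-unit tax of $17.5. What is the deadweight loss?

Demand slope = (145.99 − 210.04)/(121 − 16) = −0.61, so P = 219.8 − 0.61Q.
Supply slope = (177.025 − 161.275)/(121 − 16) = 0.15, so P = 158.875 + 0.15Q.
Competitive equilibrium: 219.8 − 0.61Q = 158.875 + 0.15Q → Q* = 80.1645, P* = 170.8997.
With the tax, the buyer price exceeds the seller price by 17.5: (219.8 − 0.61Q) − (158.875 + 0.15Q) = 17.5 → Q' = 57.1382.
ΔQ = 80.1645 − 57.1382 = 23.0263; the wedge equals the tax, 17.5.
DWL = ½ × 23.0263 × 17.5 = $201.48 thousand.

$201.48 thousand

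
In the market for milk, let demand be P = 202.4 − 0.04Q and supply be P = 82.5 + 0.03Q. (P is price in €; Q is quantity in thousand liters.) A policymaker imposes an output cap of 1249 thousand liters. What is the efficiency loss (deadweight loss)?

Competitive equilibrium: 202.4 − 0.04Q = 82.5 + 0.03Q → Q* = 1712.8571, P* = 133.8857.
At Q = 1249: demand price = 202.4 − 0.04·1249 = 152.44; supply price = 82.5 + 0.03·1249 = 119.97.
ΔQ = 1712.8571 − 1249 = 463.8571; wedge = 152.44 − 119.97 = 32.47.
Welfare loss = ½ × 463.8571 × 32.47 = €7530.72 thousand.

€7530.72 thousand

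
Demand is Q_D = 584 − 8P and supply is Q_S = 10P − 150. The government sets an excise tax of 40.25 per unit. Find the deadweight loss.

In inverse form: demand P = 73 − 0.125Q, supply P = 15 + 0.1Q.
Competitive equilibrium: 73 − 0.125Q = 15 + 0.1Q → Q* = 257.7778, P* = 40.7778.
With the tax, the buyer price exceeds the seller price by 40.25: (73 − 0.125Q) − (15 + 0.1Q) = 40.25 → Q' = 78.8889.
ΔQ = 257.7778 − 78.8889 = 178.8889; the wedge equals the tax, 40.25.
DWL = ½ × 178.8889 × 40.25 = 3600.14.

3600.14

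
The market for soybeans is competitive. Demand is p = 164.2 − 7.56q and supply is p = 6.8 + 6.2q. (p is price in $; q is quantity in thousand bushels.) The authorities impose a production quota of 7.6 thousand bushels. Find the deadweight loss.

$101.39 thousand

Competitive equilibrium: 164.2 − 7.56q = 6.8 + 6.2q → q* = 11.43895, p* = 77.72151.
At q = 7.6: demand price = 164.2 − 7.56·7.6 = 106.744; supply price = 6.8 + 6.2·7.6 = 53.92.
Δq = 11.43895 − 7.6 = 3.83895; wedge = 106.744 − 53.92 = 52.824.
Deadweight loss = ½ × 3.83895 × 52.824 = $101.39 thousand.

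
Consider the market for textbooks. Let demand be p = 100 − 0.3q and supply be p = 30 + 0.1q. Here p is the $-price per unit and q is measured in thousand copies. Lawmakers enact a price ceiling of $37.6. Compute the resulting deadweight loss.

$1960.20 thousand

Competitive equilibrium: 100 − 0.3q = 30 + 0.1q → q* = 175, p* = 47.5.
At the ceiling p = 37.6, quantity supplied = (37.6 − 30)/0.1 = 76.
Willingness to pay at q' = 76: 100 − 0.3·76 = 77.2.
Δq = 175 − 76 = 99; wedge = 77.2 − 37.6 = 39.6.
Welfare loss = ½ × 99 × 39.6 = $1960.20 thousand.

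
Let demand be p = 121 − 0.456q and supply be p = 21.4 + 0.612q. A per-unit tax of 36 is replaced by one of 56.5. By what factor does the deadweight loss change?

Competitive equilibrium: 121 − 0.456q = 21.4 + 0.612q → q* = 93.2584, p* = 78.4742.
For a per-unit tax t: Δq = t/1.068, so DWL = ½·t·(t/1.068) = t²/2.136.
At t = 36: DWL = 606.742. At t = 56.5: DWL = 1494.499.
Ratio = (56.5/36)² = 2.463.

2.463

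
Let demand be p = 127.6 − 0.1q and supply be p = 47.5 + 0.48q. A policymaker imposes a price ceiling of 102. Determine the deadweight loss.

174.95

Competitive equilibrium: 127.6 − 0.1q = 47.5 + 0.48q → q* = 138.1034, p* = 113.7897.
At the ceiling p = 102, quantity supplied = (102 − 47.5)/0.48 = 113.5417.
Willingness to pay at q' = 113.5417: 127.6 − 0.1·113.5417 = 116.2458.
Δq = 138.1034 − 113.5417 = 24.5617; wedge = 116.2458 − 102 = 14.2458.
Deadweight loss = ½ × 24.5617 × 14.2458 = 174.95.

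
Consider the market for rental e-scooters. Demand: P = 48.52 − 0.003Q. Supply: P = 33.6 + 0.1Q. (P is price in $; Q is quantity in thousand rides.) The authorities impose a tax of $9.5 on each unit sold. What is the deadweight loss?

$438.11 thousand

Competitive equilibrium: 48.52 − 0.003Q = 33.6 + 0.1Q → Q* = 144.8544, P* = 48.0854.
With the tax, the buyer price exceeds the seller price by 9.5: (48.52 − 0.003Q) − (33.6 + 0.1Q) = 9.5 → Q' = 52.6214.
ΔQ = 144.8544 − 52.6214 = 92.233; the wedge equals the tax, 9.5.
Welfare loss = ½ × 92.233 × 9.5 = $438.11 thousand.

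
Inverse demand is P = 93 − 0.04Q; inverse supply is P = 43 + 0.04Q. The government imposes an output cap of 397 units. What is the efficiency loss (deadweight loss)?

Competitive equilibrium: 93 − 0.04Q = 43 + 0.04Q → Q* = 625, P* = 68.
At Q = 397: demand price = 93 − 0.04·397 = 77.12; supply price = 43 + 0.04·397 = 58.88.
ΔQ = 625 − 397 = 228; wedge = 77.12 − 58.88 = 18.24.
Welfare loss = ½ × 228 × 18.24 = 2079.36.

2079.36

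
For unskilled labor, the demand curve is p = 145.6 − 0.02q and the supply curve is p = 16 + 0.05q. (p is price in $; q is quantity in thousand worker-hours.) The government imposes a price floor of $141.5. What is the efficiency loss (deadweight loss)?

$94875.45 thousand

Competitive equilibrium: 145.6 − 0.02q = 16 + 0.05q → q* = 1851.4286, p* = 108.5714.
At the floor p = 141.5, quantity demanded = (145.6 − 141.5)/0.02 = 205.
Sellers' marginal cost at q' = 205: 16 + 0.05·205 = 26.25.
Δq = 1851.4286 − 205 = 1646.4286; wedge = 141.5 − 26.25 = 115.25.
Welfare loss = ½ × 1646.4286 × 115.25 = $94875.45 thousand.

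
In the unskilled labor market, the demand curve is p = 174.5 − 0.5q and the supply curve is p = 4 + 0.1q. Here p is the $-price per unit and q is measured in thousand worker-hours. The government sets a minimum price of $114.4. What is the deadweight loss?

Competitive equilibrium: 174.5 − 0.5q = 4 + 0.1q → q* = 284.1667, p* = 32.4167.
At the floor p = 114.4, quantity demanded = (174.5 − 114.4)/0.5 = 120.2.
Sellers' marginal cost at q' = 120.2: 4 + 0.1·120.2 = 16.02.
Δq = 284.1667 − 120.2 = 163.9667; wedge = 114.4 − 16.02 = 98.38.
Deadweight loss = ½ × 163.9667 × 98.38 = $8065.52 thousand.

$8065.52 thousand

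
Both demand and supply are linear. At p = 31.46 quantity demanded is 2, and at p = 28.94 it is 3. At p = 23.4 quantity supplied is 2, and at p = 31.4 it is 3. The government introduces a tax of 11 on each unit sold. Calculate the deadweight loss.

5.75

Demand slope = (28.94 − 31.46)/(3 − 2) = −2.52, so p = 36.5 − 2.52q.
Supply slope = (31.4 − 23.4)/(3 − 2) = 8, so p = 7.4 + 8q.
Competitive equilibrium: 36.5 − 2.52q = 7.4 + 8q → q* = 2.7662, p* = 29.5293.
With the tax, the buyer price exceeds the seller price by 11: (36.5 − 2.52q) − (7.4 + 8q) = 11 → q' = 1.7205.
Δq = 2.7662 − 1.7205 = 1.0457; the wedge equals the tax, 11.
Deadweight loss = ½ × 1.0457 × 11 = 5.75.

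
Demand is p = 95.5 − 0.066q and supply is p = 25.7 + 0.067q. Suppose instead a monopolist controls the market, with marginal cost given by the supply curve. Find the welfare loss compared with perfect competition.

2014.70

Competitive equilibrium: 95.5 − 0.066q = 25.7 + 0.067q → q* = 524.812, p* = 60.8624.
Marginal revenue: MR = 95.5 − 0.132q. Set MR = MC: 95.5 − 0.132q = 25.7 + 0.067q → q_m = 350.7538.
Price p_m = 95.5 − 0.066·350.7538 = 72.3502; MC(q_m) = 25.7 + 0.067·350.7538 = 49.2005.
Competitive q* = 524.812, so Δq = 174.0582; wedge = 72.3502 − 49.2005 = 23.1497.
Deadweight loss = ½ × 174.0582 × 23.1497 = 2014.70.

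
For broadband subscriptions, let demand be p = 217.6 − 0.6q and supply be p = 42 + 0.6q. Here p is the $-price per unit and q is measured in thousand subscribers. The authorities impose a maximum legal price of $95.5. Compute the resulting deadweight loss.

$1960.82 thousand

Competitive equilibrium: 217.6 − 0.6q = 42 + 0.6q → q* = 146.33333, p* = 129.8.
At the ceiling p = 95.5, quantity supplied = (95.5 − 42)/0.6 = 89.16667.
Willingness to pay at q' = 89.16667: 217.6 − 0.6·89.16667 = 164.1.
Δq = 146.33333 − 89.16667 = 57.16666; wedge = 164.1 − 95.5 = 68.6.
Welfare loss = ½ × 57.16666 × 68.6 = $1960.82 thousand.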